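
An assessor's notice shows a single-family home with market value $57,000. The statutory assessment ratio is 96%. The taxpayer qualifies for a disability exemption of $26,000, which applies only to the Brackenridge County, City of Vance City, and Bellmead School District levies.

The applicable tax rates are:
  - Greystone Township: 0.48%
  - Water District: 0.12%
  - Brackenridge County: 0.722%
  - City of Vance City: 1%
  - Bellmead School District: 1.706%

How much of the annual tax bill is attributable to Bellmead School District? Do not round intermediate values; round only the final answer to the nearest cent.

$489.96

Assessed value = $57,000 × 0.96 = $54,720
Bellmead School District taxable value = $54,720 − $26,000 = $28,720
Bellmead School District levy = $28,720 × 0.01706 = $489.9632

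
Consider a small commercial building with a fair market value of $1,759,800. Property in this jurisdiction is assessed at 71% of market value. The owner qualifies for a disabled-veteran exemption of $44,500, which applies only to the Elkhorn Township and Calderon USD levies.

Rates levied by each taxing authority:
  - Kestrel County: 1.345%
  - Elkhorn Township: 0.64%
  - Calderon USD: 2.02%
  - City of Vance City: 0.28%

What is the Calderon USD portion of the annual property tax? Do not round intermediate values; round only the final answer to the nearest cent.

$24,340.15

Assessed value = $1,759,800 × 0.71 = $1,249,458
Calderon USD taxable value = $1,249,458 − $44,500 = $1,204,958
Calderon USD levy = $1,204,958 × 0.0202 = $24,340.1516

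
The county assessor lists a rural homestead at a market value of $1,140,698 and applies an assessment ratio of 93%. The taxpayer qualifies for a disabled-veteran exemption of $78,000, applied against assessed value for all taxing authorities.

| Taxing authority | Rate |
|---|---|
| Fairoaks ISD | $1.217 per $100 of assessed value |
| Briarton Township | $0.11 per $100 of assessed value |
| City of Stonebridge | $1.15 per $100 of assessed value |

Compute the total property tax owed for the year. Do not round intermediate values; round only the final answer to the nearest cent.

$24,345.17

Assessed value = $1,140,698 × 0.93 = $1,060,849.14
Taxable value = $1,060,849.14 − $78,000 = $982,849.14
Fairoaks ISD: $982,849.14 × 0.01217 = $11,961.2740338
Briarton Township: $982,849.14 × 0.0011 = $1,081.134054
City of Stonebridge: $982,849.14 × 0.0115 = $11,302.76511
Total = $11,961.2740338 + $1,081.134054 + $11,302.76511 = $24,345.1731978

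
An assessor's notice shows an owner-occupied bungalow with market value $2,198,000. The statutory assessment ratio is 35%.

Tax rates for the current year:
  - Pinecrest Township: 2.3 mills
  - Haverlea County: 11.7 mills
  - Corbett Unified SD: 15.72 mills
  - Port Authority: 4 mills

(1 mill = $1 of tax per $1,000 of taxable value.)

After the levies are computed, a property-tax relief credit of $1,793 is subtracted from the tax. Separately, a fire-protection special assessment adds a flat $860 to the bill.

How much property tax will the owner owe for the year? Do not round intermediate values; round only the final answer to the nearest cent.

Assessed value = $2,198,000 × 0.35 = $769,300
Pinecrest Township: $769,300 × 0.0023 = $1,769.39
Haverlea County: $769,300 × 0.0117 = $9,000.81
Corbett Unified SD: $769,300 × 0.01572 = $12,093.396
Port Authority: $769,300 × 0.004 = $3,077.2
Levies subtotal = $25,940.796
After credit = $25,940.796 − $1,793 = $24,147.796
Total = $24,147.796 + $860 = $25,007.796

$25,007.80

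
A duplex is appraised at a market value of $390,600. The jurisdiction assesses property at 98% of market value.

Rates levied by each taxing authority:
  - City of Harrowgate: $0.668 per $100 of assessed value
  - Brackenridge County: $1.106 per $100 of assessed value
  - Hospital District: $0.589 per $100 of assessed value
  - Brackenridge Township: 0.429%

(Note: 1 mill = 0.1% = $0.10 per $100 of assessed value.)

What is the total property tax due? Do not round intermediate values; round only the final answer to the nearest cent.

$10,687.44

Assessed value = $390,600 × 0.98 = $382,788
City of Harrowgate: $382,788 × 0.00668 = $2,557.02384
Brackenridge County: $382,788 × 0.01106 = $4,233.63528
Hospital District: $382,788 × 0.00589 = $2,254.62132
Brackenridge Township: $382,788 × 0.00429 = $1,642.16052
Total = $10,687.44096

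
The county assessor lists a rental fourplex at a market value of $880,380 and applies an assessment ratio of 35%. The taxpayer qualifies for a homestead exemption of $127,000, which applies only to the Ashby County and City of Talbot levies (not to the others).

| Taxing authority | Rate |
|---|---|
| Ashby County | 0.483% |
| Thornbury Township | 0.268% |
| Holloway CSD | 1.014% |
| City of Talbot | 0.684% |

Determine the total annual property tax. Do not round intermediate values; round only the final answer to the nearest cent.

$6,064.09

Assessed value = $880,380 × 0.35 = $308,133
Ashby County: ($308,133 − $127,000) × 0.00483 = $181,133 × 0.00483 = $874.87239
Thornbury Township: $308,133 × 0.00268 = $825.79644
Holloway CSD: $308,133 × 0.01014 = $3,124.46862
City of Talbot: ($308,133 − $127,000) × 0.00684 = $181,133 × 0.00684 = $1,238.94972
Total = $6,064.08717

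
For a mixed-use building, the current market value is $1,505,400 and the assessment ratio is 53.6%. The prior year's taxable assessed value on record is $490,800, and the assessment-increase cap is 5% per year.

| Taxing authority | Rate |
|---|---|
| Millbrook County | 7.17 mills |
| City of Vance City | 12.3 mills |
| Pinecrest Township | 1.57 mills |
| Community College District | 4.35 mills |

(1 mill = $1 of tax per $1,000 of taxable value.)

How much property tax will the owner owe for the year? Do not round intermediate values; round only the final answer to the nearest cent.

Uncapped assessed value = $1,505,400 × 0.536 = $806,894.4
Cap limit = $490,800 × 1.05 = $515,340
Taxable assessed value = min($806,894.4, $515,340) = $515,340 (cap binds)
Millbrook County: $515,340 × 0.00717 = $3,694.9878
City of Vance City: $515,340 × 0.0123 = $6,338.682
Pinecrest Township: $515,340 × 0.00157 = $809.0838
Community College District: $515,340 × 0.00435 = $2,241.729
Total = $13,084.4826

$13,084.48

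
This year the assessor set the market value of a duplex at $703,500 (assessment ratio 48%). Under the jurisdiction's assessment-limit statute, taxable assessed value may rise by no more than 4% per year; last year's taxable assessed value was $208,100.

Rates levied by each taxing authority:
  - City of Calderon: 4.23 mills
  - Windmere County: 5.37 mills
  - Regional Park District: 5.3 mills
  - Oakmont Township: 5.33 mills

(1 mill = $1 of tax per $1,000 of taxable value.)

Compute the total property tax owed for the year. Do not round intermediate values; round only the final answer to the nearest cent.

$4,378.26

Uncapped assessed value = $703,500 × 0.48 = $337,680
Cap limit = $208,100 × 1.04 = $216,424
Taxable assessed value = min($337,680, $216,424) = $216,424 (cap binds)
City of Calderon: $216,424 × 0.00423 = $915.47352
Windmere County: $216,424 × 0.00537 = $1,162.19688
Regional Park District: $216,424 × 0.0053 = $1,147.0472
Oakmont Township: $216,424 × 0.00533 = $1,153.53992
Total = $4,378.25752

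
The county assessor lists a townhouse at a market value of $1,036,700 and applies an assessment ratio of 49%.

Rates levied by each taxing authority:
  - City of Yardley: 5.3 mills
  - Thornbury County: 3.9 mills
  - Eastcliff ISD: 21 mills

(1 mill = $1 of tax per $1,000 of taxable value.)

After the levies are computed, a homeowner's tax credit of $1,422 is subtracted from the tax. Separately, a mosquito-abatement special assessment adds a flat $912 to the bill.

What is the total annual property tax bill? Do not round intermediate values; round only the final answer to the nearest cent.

Assessed value = $1,036,700 × 0.49 = $507,983
City of Yardley: $507,983 × 0.0053 = $2,692.3099
Thornbury County: $507,983 × 0.0039 = $1,981.1337
Eastcliff ISD: $507,983 × 0.021 = $10,667.643
Levies subtotal = $15,341.0866
After credit = $15,341.0866 − $1,422 = $13,919.0866
Total = $13,919.0866 + $912 = $14,831.0866

$14,831.09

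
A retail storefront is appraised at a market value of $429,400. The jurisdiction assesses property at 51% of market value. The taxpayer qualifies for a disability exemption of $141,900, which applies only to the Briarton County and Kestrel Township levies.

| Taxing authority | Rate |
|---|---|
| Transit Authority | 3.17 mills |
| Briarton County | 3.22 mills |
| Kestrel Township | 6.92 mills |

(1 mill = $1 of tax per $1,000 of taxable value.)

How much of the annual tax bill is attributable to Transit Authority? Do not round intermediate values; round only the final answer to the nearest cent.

$694.21

Assessed value = $429,400 × 0.51 = $218,994
Transit Authority taxable value = $218,994 (exemption does not apply)
Transit Authority levy = $218,994 × 0.00317 = $694.21098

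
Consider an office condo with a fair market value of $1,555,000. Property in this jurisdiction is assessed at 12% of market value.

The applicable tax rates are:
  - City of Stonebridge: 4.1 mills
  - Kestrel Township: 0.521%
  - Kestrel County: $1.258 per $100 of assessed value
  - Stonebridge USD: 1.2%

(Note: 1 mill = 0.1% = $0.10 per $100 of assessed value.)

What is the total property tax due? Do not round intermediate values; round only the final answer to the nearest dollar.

Assessed value = $1,555,000 × 0.12 = $186,600
City of Stonebridge: $186,600 × 0.0041 = $765.06
Kestrel Township: $186,600 × 0.00521 = $972.186
Kestrel County: $186,600 × 0.01258 = $2,347.428
Stonebridge USD: $186,600 × 0.012 = $2,239.2
Total = $6,323.874

$6,324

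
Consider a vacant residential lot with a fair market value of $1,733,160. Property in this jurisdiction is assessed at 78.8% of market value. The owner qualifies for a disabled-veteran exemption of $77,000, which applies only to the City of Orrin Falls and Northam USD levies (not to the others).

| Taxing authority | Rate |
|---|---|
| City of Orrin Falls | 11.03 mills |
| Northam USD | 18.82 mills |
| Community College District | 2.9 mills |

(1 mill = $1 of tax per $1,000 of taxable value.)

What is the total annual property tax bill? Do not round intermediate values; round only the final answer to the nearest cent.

$42,429.21

Assessed value = $1,733,160 × 0.788 = $1,365,730.08
City of Orrin Falls: ($1,365,730.08 − $77,000) × 0.01103 = $1,288,730.08 × 0.01103 = $14,214.6927824
Northam USD: ($1,365,730.08 − $77,000) × 0.01882 = $1,288,730.08 × 0.01882 = $24,253.9001056
Community College District: $1,365,730.08 × 0.0029 = $3,960.617232
Total = $42,429.21012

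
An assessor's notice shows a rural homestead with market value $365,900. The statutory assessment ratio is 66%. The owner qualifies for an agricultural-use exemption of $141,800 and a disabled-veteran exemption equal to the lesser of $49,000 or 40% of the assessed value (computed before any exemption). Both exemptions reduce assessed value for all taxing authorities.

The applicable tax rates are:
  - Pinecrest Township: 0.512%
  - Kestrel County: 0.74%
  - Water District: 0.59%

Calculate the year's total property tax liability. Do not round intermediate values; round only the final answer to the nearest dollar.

$934

Assessed value = $365,900 × 0.66 = $241,494
Disabled-veteran exemption = min($49,000, 40% × $241,494) = min($49,000, $96,597.6) = $49,000 (dollar cap binds)
Taxable value = $241,494 − $141,800 − $49,000 = $50,694
Pinecrest Township: $50,694 × 0.00512 = $259.55328
Kestrel County: $50,694 × 0.0074 = $375.1356
Water District: $50,694 × 0.0059 = $299.0946
Total = $933.78348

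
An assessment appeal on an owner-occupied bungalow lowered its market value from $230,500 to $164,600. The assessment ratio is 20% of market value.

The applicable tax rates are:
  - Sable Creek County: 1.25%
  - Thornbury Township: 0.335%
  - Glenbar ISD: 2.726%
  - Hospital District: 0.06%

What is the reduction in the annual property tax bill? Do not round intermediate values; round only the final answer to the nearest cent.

Old assessed value = $230,500 × 0.2 = $46,100
New assessed value = $164,600 × 0.2 = $32,920
Combined rate = 0.0125 + 0.00335 + 0.02726 + 0.0006 = 0.04371
Old tax = $46,100 × 0.04371 = $2,015.031
New tax = $32,920 × 0.04371 = $1,438.9332
Reduction = $2,015.031 − $1,438.9332 = $576.0978

$576.10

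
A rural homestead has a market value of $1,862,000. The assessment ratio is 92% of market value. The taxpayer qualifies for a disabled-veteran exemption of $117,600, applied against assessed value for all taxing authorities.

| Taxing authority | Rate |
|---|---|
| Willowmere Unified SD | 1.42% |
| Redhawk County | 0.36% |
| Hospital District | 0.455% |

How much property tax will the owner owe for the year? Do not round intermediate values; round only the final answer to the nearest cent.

$35,658.08

Assessed value = $1,862,000 × 0.92 = $1,713,040
Taxable value = $1,713,040 − $117,600 = $1,595,440
Willowmere Unified SD: $1,595,440 × 0.0142 = $22,655.248
Redhawk County: $1,595,440 × 0.0036 = $5,743.584
Hospital District: $1,595,440 × 0.00455 = $7,259.252
Total = $22,655.248 + $5,743.584 + $7,259.252 = $35,658.084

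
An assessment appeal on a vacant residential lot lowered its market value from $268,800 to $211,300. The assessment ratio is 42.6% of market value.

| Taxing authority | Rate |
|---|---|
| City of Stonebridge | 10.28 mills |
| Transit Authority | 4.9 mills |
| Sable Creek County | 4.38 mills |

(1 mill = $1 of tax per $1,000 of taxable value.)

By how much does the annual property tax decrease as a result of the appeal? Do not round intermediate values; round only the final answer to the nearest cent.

Old assessed value = $268,800 × 0.426 = $114,508.8
New assessed value = $211,300 × 0.426 = $90,013.8
Combined rate = 0.01028 + 0.0049 + 0.00438 = 0.01956
Old tax = $114,508.8 × 0.01956 = $2,239.792128
New tax = $90,013.8 × 0.01956 = $1,760.669928
Reduction = $2,239.792128 − $1,760.669928 = $479.1222

$479.12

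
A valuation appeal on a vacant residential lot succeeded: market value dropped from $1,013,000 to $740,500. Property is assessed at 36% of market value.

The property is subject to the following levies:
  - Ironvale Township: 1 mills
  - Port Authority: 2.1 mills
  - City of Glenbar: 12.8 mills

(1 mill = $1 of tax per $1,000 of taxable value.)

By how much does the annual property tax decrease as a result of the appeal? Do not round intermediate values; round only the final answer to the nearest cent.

Old assessed value = $1,013,000 × 0.36 = $364,680
New assessed value = $740,500 × 0.36 = $266,580
Combined rate = 0.001 + 0.0021 + 0.0128 = 0.0159
Old tax = $364,680 × 0.0159 = $5,798.412
New tax = $266,580 × 0.0159 = $4,238.622
Reduction = $5,798.412 − $4,238.622 = $1,559.79

$1,559.79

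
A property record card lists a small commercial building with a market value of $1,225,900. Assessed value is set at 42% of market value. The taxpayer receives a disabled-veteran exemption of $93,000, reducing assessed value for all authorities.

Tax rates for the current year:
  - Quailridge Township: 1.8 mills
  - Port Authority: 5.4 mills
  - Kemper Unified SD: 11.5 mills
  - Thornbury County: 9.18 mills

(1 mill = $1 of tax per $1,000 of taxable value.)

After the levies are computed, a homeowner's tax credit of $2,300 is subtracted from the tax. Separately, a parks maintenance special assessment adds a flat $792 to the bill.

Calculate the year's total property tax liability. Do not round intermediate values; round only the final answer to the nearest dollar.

$10,254

Assessed value = $1,225,900 × 0.42 = $514,878
Taxable value = $514,878 − $93,000 = $421,878
Quailridge Township: $421,878 × 0.0018 = $759.3804
Port Authority: $421,878 × 0.0054 = $2,278.1412
Kemper Unified SD: $421,878 × 0.0115 = $4,851.597
Thornbury County: $421,878 × 0.00918 = $3,872.84004
Levies subtotal = $11,761.95864
After credit = $11,761.95864 − $2,300 = $9,461.95864
Total = $9,461.95864 + $792 = $10,253.95864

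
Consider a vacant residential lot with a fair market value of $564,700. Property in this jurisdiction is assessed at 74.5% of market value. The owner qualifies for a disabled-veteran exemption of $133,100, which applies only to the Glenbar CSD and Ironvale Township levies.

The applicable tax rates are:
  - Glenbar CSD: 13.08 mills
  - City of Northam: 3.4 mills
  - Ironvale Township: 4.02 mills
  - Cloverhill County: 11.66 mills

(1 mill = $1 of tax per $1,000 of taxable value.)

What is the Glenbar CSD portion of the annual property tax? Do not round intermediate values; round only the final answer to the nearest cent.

$3,761.83

Assessed value = $564,700 × 0.745 = $420,701.5
Glenbar CSD taxable value = $420,701.5 − $133,100 = $287,601.5
Glenbar CSD levy = $287,601.5 × 0.01308 = $3,761.82762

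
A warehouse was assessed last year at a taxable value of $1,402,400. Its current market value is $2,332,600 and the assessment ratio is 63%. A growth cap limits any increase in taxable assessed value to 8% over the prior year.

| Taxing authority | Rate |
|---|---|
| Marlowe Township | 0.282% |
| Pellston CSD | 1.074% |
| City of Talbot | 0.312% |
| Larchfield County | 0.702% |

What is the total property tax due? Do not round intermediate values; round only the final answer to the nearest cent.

$34,828.05

Uncapped assessed value = $2,332,600 × 0.63 = $1,469,538
Cap limit = $1,402,400 × 1.08 = $1,514,592
Taxable assessed value = min($1,469,538, $1,514,592) = $1,469,538 (cap does not bind)
Marlowe Township: $1,469,538 × 0.00282 = $4,144.09716
Pellston CSD: $1,469,538 × 0.01074 = $15,782.83812
City of Talbot: $1,469,538 × 0.00312 = $4,584.95856
Larchfield County: $1,469,538 × 0.00702 = $10,316.15676
Total = $34,828.0506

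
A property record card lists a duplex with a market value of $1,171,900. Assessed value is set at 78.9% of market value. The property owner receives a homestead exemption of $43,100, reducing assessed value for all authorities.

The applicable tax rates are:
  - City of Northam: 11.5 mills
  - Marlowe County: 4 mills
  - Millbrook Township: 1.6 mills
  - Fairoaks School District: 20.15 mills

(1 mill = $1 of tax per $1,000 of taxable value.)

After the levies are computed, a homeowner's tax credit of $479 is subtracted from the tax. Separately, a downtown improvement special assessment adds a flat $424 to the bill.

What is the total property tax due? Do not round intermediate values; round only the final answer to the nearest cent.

Assessed value = $1,171,900 × 0.789 = $924,629.1
Taxable value = $924,629.1 − $43,100 = $881,529.1
City of Northam: $881,529.1 × 0.0115 = $10,137.58465
Marlowe County: $881,529.1 × 0.004 = $3,526.1164
Millbrook Township: $881,529.1 × 0.0016 = $1,410.44656
Fairoaks School District: $881,529.1 × 0.02015 = $17,762.811365
Levies subtotal = $32,836.958975
After credit = $32,836.958975 − $479 = $32,357.958975
Total = $32,357.958975 + $424 = $32,781.958975

$32,781.96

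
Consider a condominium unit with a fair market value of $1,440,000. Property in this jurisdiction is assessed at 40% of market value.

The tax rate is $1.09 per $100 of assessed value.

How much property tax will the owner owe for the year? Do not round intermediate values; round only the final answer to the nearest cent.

$6,278.40

Assessed value = $1,440,000 × 0.4 = $576,000
Tax = $576,000 × 0.0109 = $6,278.4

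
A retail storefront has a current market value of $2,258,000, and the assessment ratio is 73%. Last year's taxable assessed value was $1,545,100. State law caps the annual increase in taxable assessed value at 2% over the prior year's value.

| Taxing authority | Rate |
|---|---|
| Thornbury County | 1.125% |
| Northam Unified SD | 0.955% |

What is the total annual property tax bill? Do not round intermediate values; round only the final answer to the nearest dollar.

$32,781

Uncapped assessed value = $2,258,000 × 0.73 = $1,648,340
Cap limit = $1,545,100 × 1.02 = $1,576,002
Taxable assessed value = min($1,648,340, $1,576,002) = $1,576,002 (cap binds)
Thornbury County: $1,576,002 × 0.01125 = $17,730.0225
Northam Unified SD: $1,576,002 × 0.00955 = $15,050.8191
Total = $32,780.8416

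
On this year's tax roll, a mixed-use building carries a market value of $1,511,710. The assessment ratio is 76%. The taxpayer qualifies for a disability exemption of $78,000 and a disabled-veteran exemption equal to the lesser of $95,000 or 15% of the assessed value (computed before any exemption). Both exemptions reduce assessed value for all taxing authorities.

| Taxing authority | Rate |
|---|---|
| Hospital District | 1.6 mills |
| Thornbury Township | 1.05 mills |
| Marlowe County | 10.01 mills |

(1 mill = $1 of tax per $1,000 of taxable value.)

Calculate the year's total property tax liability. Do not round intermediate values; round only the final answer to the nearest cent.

Assessed value = $1,511,710 × 0.76 = $1,148,899.6
Disabled-veteran exemption = min($95,000, 15% × $1,148,899.6) = min($95,000, $172,334.94) = $95,000 (dollar cap binds)
Taxable value = $1,148,899.6 − $78,000 − $95,000 = $975,899.6
Hospital District: $975,899.6 × 0.0016 = $1,561.43936
Thornbury Township: $975,899.6 × 0.00105 = $1,024.69458
Marlowe County: $975,899.6 × 0.01001 = $9,768.754996
Total = $12,354.888936

$12,354.89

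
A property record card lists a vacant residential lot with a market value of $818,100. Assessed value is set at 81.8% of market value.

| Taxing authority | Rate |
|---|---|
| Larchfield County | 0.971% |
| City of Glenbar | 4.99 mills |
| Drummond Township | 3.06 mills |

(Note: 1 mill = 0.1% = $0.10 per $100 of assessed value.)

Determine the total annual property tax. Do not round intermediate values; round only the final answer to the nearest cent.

$11,885.10

Assessed value = $818,100 × 0.818 = $669,205.8
Larchfield County: $669,205.8 × 0.00971 = $6,497.988318
City of Glenbar: $669,205.8 × 0.00499 = $3,339.336942
Drummond Township: $669,205.8 × 0.00306 = $2,047.769748
Total = $11,885.095008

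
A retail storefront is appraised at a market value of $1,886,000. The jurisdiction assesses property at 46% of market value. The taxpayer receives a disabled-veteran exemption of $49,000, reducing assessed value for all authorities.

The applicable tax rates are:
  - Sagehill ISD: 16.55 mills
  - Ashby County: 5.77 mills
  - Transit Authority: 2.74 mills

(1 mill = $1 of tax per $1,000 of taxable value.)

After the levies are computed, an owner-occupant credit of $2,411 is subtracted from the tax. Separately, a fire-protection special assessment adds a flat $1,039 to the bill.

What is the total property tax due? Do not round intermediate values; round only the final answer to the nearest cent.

Assessed value = $1,886,000 × 0.46 = $867,560
Taxable value = $867,560 − $49,000 = $818,560
Sagehill ISD: $818,560 × 0.01655 = $13,547.168
Ashby County: $818,560 × 0.00577 = $4,723.0912
Transit Authority: $818,560 × 0.00274 = $2,242.8544
Levies subtotal = $20,513.1136
After credit = $20,513.1136 − $2,411 = $18,102.1136
Total = $18,102.1136 + $1,039 = $19,141.1136

$19,141.11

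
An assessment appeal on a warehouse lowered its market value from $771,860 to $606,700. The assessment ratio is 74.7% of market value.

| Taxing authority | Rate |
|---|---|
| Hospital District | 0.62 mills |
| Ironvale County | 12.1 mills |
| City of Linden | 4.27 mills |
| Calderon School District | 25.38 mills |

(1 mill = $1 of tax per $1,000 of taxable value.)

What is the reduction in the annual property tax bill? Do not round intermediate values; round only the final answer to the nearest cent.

Old assessed value = $771,860 × 0.747 = $576,579.42
New assessed value = $606,700 × 0.747 = $453,204.9
Combined rate = 0.00062 + 0.0121 + 0.00427 + 0.02538 = 0.04237
Old tax = $576,579.42 × 0.04237 = $24,429.6700254
New tax = $453,204.9 × 0.04237 = $19,202.291613
Reduction = $24,429.6700254 − $19,202.291613 = $5,227.3784124

$5,227.38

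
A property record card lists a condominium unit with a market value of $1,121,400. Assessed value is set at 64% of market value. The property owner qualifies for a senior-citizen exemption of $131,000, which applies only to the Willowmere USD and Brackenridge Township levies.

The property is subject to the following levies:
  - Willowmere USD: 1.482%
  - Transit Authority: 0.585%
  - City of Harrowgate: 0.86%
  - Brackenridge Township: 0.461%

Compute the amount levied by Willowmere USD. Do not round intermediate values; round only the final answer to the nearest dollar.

$8,695

Assessed value = $1,121,400 × 0.64 = $717,696
Willowmere USD taxable value = $717,696 − $131,000 = $586,696
Willowmere USD levy = $586,696 × 0.01482 = $8,694.83472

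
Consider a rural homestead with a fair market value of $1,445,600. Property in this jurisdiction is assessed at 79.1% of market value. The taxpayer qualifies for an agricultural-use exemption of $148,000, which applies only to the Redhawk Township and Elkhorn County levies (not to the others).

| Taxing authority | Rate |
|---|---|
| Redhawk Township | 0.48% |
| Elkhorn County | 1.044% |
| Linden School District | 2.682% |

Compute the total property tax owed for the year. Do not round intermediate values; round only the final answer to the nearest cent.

$45,838.81

Assessed value = $1,445,600 × 0.791 = $1,143,469.6
Redhawk Township: ($1,143,469.6 − $148,000) × 0.0048 = $995,469.6 × 0.0048 = $4,778.25408
Elkhorn County: ($1,143,469.6 − $148,000) × 0.01044 = $995,469.6 × 0.01044 = $10,392.702624
Linden School District: $1,143,469.6 × 0.02682 = $30,667.854672
Total = $45,838.811376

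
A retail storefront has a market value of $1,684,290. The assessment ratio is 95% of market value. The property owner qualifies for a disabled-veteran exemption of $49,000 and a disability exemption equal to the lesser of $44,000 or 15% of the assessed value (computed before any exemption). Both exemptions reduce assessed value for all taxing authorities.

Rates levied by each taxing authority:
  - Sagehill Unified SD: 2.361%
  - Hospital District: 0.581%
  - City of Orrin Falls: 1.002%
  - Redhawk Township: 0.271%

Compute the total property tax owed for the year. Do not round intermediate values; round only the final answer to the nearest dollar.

Assessed value = $1,684,290 × 0.95 = $1,600,075.5
Disability exemption = min($44,000, 15% × $1,600,075.5) = min($44,000, $240,011.325) = $44,000 (dollar cap binds)
Taxable value = $1,600,075.5 − $49,000 − $44,000 = $1,507,075.5
Sagehill Unified SD: $1,507,075.5 × 0.02361 = $35,582.052555
Hospital District: $1,507,075.5 × 0.00581 = $8,756.108655
City of Orrin Falls: $1,507,075.5 × 0.01002 = $15,100.89651
Redhawk Township: $1,507,075.5 × 0.00271 = $4,084.174605
Total = $63,523.232325

$63,523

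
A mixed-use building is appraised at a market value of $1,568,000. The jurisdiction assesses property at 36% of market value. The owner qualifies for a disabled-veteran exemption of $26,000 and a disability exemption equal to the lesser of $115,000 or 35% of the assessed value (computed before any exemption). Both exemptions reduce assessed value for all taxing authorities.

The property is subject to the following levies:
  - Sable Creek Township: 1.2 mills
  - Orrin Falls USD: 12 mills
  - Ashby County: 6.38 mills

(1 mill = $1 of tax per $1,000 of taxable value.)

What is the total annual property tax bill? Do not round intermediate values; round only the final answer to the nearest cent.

$8,291.74

Assessed value = $1,568,000 × 0.36 = $564,480
Disability exemption = min($115,000, 35% × $564,480) = min($115,000, $197,568) = $115,000 (dollar cap binds)
Taxable value = $564,480 − $26,000 − $115,000 = $423,480
Sable Creek Township: $423,480 × 0.0012 = $508.176
Orrin Falls USD: $423,480 × 0.012 = $5,081.76
Ashby County: $423,480 × 0.00638 = $2,701.8024
Total = $8,291.7384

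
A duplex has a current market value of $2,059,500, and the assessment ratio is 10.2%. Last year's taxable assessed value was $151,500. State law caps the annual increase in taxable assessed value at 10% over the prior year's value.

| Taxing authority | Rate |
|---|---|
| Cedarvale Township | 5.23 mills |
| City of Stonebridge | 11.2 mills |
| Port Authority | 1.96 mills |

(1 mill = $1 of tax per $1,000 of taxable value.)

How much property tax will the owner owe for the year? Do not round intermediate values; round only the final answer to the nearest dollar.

Uncapped assessed value = $2,059,500 × 0.102 = $210,069
Cap limit = $151,500 × 1.1 = $166,650
Taxable assessed value = min($210,069, $166,650) = $166,650 (cap binds)
Cedarvale Township: $166,650 × 0.00523 = $871.5795
City of Stonebridge: $166,650 × 0.0112 = $1,866.48
Port Authority: $166,650 × 0.00196 = $326.634
Total = $3,064.6935

$3,065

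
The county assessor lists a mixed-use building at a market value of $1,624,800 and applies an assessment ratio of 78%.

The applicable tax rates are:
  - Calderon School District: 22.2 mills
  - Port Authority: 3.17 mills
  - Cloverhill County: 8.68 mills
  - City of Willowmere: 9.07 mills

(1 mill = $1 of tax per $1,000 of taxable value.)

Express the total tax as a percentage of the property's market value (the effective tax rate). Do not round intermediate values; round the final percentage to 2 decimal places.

Assessed value = $1,624,800 × 0.78 = $1,267,344
Calderon School District: $1,267,344 × 0.0222 = $28,135.0368
Port Authority: $1,267,344 × 0.00317 = $4,017.48048
Cloverhill County: $1,267,344 × 0.00868 = $11,000.54592
City of Willowmere: $1,267,344 × 0.00907 = $11,494.81008
Total tax = $54,647.87328
Effective rate = $54,647.87328 ÷ $1,624,800 = 3.36% of market value

3.36%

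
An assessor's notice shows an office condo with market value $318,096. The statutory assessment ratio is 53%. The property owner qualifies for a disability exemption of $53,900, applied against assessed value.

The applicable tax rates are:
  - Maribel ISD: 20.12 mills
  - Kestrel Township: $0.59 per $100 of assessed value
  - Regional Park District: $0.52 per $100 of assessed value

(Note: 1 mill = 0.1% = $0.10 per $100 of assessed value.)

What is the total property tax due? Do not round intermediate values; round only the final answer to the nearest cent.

$3,580.65

Assessed value = $318,096 × 0.53 = $168,590.88
Taxable value = $168,590.88 − $53,900 = $114,690.88
Maribel ISD: $114,690.88 × 0.02012 = $2,307.5805056
Kestrel Township: $114,690.88 × 0.0059 = $676.676192
Regional Park District: $114,690.88 × 0.0052 = $596.392576
Total = $3,580.6492736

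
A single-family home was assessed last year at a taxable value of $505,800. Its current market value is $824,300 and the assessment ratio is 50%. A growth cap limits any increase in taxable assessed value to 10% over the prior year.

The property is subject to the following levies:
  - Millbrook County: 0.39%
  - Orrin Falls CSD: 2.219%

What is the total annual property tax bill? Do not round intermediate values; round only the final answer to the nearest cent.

$10,752.99

Uncapped assessed value = $824,300 × 0.5 = $412,150
Cap limit = $505,800 × 1.1 = $556,380
Taxable assessed value = min($412,150, $556,380) = $412,150 (cap does not bind)
Millbrook County: $412,150 × 0.0039 = $1,607.385
Orrin Falls CSD: $412,150 × 0.02219 = $9,145.6085
Total = $10,752.9935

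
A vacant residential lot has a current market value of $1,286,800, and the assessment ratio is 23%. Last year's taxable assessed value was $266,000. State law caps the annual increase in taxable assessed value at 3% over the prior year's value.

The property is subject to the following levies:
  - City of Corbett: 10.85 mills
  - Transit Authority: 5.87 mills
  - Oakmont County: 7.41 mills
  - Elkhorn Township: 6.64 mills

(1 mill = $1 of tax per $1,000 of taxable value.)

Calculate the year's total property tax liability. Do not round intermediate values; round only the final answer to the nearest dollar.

$8,430

Uncapped assessed value = $1,286,800 × 0.23 = $295,964
Cap limit = $266,000 × 1.03 = $273,980
Taxable assessed value = min($295,964, $273,980) = $273,980 (cap binds)
City of Corbett: $273,980 × 0.01085 = $2,972.683
Transit Authority: $273,980 × 0.00587 = $1,608.2626
Oakmont County: $273,980 × 0.00741 = $2,030.1918
Elkhorn Township: $273,980 × 0.00664 = $1,819.2272
Total = $8,430.3646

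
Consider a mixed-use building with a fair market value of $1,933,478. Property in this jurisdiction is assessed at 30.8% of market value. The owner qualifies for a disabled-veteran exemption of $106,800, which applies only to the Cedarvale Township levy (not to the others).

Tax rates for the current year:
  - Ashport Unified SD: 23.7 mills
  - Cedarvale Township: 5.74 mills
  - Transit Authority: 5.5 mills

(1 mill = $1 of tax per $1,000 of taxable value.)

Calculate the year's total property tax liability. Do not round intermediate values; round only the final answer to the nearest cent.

Assessed value = $1,933,478 × 0.308 = $595,511.224
Ashport Unified SD: $595,511.224 × 0.0237 = $14,113.6160088
Cedarvale Township: ($595,511.224 − $106,800) × 0.00574 = $488,711.224 × 0.00574 = $2,805.20242576
Transit Authority: $595,511.224 × 0.0055 = $3,275.311732
Total = $20,194.13016656

$20,194.13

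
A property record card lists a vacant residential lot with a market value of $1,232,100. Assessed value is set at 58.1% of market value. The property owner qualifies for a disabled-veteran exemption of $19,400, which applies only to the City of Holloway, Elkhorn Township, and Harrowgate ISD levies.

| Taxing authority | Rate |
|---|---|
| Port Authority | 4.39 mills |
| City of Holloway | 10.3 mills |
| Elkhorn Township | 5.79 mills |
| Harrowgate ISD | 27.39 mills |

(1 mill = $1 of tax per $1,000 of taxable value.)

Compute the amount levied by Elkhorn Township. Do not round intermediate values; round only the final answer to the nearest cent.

Assessed value = $1,232,100 × 0.581 = $715,850.1
Elkhorn Township taxable value = $715,850.1 − $19,400 = $696,450.1
Elkhorn Township levy = $696,450.1 × 0.00579 = $4,032.446079

$4,032.45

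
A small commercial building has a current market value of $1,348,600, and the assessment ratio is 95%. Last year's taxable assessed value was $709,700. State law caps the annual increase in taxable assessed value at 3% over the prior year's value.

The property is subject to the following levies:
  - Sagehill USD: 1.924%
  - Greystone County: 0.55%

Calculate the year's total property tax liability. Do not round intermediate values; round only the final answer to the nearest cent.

Uncapped assessed value = $1,348,600 × 0.95 = $1,281,170
Cap limit = $709,700 × 1.03 = $730,991
Taxable assessed value = min($1,281,170, $730,991) = $730,991 (cap binds)
Sagehill USD: $730,991 × 0.01924 = $14,064.26684
Greystone County: $730,991 × 0.0055 = $4,020.4505
Total = $18,084.71734

$18,084.72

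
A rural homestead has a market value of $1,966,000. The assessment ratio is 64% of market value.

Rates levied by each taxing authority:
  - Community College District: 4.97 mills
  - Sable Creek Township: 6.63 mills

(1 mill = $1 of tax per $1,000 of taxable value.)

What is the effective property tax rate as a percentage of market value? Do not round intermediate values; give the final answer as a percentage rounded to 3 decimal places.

Assessed value = $1,966,000 × 0.64 = $1,258,240
Community College District: $1,258,240 × 0.00497 = $6,253.4528
Sable Creek Township: $1,258,240 × 0.00663 = $8,342.1312
Total tax = $14,595.584
Effective rate = $14,595.584 ÷ $1,966,000 = 0.742% of market value

0.742%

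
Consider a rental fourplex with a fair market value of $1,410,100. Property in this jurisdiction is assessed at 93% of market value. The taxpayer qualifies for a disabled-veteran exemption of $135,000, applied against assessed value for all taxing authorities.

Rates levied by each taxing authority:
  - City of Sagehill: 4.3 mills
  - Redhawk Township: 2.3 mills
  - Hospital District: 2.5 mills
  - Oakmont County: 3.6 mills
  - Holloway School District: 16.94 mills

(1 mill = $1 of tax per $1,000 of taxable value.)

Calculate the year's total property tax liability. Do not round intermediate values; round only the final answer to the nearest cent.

Assessed value = $1,410,100 × 0.93 = $1,311,393
Taxable value = $1,311,393 − $135,000 = $1,176,393
City of Sagehill: $1,176,393 × 0.0043 = $5,058.4899
Redhawk Township: $1,176,393 × 0.0023 = $2,705.7039
Hospital District: $1,176,393 × 0.0025 = $2,940.9825
Oakmont County: $1,176,393 × 0.0036 = $4,235.0148
Holloway School District: $1,176,393 × 0.01694 = $19,928.09742
Total = $5,058.4899 + $2,705.7039 + $2,940.9825 + $4,235.0148 + $19,928.09742 = $34,868.28852

$34,868.29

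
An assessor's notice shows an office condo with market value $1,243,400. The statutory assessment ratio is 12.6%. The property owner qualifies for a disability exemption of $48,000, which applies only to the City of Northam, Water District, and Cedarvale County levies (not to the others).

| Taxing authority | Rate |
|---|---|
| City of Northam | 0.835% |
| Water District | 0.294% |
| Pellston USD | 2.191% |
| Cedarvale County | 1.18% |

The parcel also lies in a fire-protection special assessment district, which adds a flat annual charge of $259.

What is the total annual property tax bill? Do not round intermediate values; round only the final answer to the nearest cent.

Assessed value = $1,243,400 × 0.126 = $156,668.4
City of Northam: ($156,668.4 − $48,000) × 0.00835 = $108,668.4 × 0.00835 = $907.38114
Water District: ($156,668.4 − $48,000) × 0.00294 = $108,668.4 × 0.00294 = $319.485096
Pellston USD: $156,668.4 × 0.02191 = $3,432.604644
Cedarvale County: ($156,668.4 − $48,000) × 0.0118 = $108,668.4 × 0.0118 = $1,282.28712
Levies subtotal = $5,941.758
Total = $5,941.758 + $259 = $6,200.758

$6,200.76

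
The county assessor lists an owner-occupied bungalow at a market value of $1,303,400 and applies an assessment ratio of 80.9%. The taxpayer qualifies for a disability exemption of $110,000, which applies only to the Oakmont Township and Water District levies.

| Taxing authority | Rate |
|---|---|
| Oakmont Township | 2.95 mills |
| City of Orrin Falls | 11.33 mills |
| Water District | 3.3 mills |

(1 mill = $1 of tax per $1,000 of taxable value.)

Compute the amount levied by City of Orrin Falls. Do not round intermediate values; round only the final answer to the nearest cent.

Assessed value = $1,303,400 × 0.809 = $1,054,450.6
City of Orrin Falls taxable value = $1,054,450.6 (exemption does not apply)
City of Orrin Falls levy = $1,054,450.6 × 0.01133 = $11,946.925298

$11,946.93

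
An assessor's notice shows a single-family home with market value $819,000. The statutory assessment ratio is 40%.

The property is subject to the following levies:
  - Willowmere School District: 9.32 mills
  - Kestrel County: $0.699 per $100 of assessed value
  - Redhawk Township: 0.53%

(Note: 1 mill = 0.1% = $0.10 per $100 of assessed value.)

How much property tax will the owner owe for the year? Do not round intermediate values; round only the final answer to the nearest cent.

$7,079.44

Assessed value = $819,000 × 0.4 = $327,600
Willowmere School District: $327,600 × 0.00932 = $3,053.232
Kestrel County: $327,600 × 0.00699 = $2,289.924
Redhawk Township: $327,600 × 0.0053 = $1,736.28
Total = $7,079.436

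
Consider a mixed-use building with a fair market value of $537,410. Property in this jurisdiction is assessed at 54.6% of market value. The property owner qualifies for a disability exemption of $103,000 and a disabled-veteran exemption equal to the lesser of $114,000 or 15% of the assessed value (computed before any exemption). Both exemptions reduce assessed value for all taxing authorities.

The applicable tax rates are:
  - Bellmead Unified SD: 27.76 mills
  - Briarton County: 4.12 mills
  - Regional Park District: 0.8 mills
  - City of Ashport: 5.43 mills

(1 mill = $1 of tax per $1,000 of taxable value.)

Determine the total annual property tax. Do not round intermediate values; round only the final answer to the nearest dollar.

Assessed value = $537,410 × 0.546 = $293,425.86
Disabled-veteran exemption = min($114,000, 15% × $293,425.86) = min($114,000, $44,013.879) = $44,013.879 (percentage binds)
Taxable value = $293,425.86 − $103,000 − $44,013.879 = $146,411.981
Bellmead Unified SD: $146,411.981 × 0.02776 = $4,064.39659256
Briarton County: $146,411.981 × 0.00412 = $603.21736172
Regional Park District: $146,411.981 × 0.0008 = $117.1295848
City of Ashport: $146,411.981 × 0.00543 = $795.01705683
Total = $5,579.76059591

$5,580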